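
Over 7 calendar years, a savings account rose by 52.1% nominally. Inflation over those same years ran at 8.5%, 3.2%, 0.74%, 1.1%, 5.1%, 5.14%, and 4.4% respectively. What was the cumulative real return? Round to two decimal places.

Cumulative inflation factor: 1.085 × 1.032 × 1.0074 × 1.011 × 1.051 × 1.0514 × 1.044 ≈ 1.31563.
Nominal growth factor: 1.52100. Real growth factor = 1.52100 / 1.31563 ≈ 1.15610.
Total real return ≈ 15.6100%.

15.61%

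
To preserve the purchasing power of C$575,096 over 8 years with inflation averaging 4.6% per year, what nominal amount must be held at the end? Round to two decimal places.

C$824,126.39

Cumulative price-level factor: (1+4.6%)^8 ≈ 1.4330240406.
Multiplying C$575,096 by the price-level factor gives the future nominal sum.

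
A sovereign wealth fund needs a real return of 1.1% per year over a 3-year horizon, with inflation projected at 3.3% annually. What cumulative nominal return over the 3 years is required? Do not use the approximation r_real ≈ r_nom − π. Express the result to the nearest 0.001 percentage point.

13.908%

Required annual nominal rate: (1+1.1%)(1+3.3%) − 1 = 4.4363%.
Cumulative over 3 years: (1 + 0.044363)^3 − 1 ≈ 0.13908.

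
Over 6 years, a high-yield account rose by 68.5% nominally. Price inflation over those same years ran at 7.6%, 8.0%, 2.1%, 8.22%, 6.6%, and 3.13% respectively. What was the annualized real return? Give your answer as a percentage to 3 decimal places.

2.995%

Cumulative inflation factor: 1.076 × 1.080 × 1.021 × 1.0822 × 1.066 × 1.0313 ≈ 1.41160.
Nominal growth factor: 1.68500. Real growth factor = 1.68500 / 1.41160 ≈ 1.19368.
Annualized: 1.19368^(1/6) − 1 ≈ 0.02995.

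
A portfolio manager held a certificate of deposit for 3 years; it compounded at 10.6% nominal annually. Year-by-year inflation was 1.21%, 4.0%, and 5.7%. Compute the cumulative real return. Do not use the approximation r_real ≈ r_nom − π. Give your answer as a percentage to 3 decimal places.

21.600%

Cumulative inflation factor: 1.0121 × 1.040 × 1.057 ≈ 1.11258.
Nominal growth factor: 1.35290. Real growth factor = 1.35290 / 1.11258 ≈ 1.21600.
Total real return ≈ 21.6000%.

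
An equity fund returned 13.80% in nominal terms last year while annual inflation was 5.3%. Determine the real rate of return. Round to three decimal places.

Real return via the Fisher equation: (1 + 13.80%)/(1 + 5.3%) − 1 = 1.1380/1.053 − 1 ≈ 0.08072.

8.072%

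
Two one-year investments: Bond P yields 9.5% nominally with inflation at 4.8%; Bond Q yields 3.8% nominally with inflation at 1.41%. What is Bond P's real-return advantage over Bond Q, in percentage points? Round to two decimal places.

2.13

Bond P real return: 1.095/1.048 − 1 = 4.485%.
Bond Q real return: 1.038/1.0141 − 1 = 2.357%.
Difference: 4.485 − 2.357 = 2.128 pp.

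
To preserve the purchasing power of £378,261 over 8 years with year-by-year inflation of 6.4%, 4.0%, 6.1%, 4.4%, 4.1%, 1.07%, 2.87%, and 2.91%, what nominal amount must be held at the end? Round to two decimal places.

£516,418.43

Cumulative price-level factor: 1.064 × 1.040 × 1.061 × 1.044 × 1.041 × 1.0107 × 1.0287 × 1.0291 ≈ 1.3652436432.
Multiplying £378,261 by the price-level factor gives the future nominal sum.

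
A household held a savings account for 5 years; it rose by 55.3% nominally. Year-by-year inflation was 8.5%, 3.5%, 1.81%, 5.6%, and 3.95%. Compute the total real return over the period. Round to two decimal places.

23.74%

Cumulative inflation factor: 1.085 × 1.035 × 1.0181 × 1.056 × 1.0395 ≈ 1.25502.
Nominal growth factor: 1.55300. Real growth factor = 1.55300 / 1.25502 ≈ 1.23744.
Total real return ≈ 23.7435%.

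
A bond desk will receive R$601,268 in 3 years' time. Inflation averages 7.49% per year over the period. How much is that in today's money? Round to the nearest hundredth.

R$484,132.13

Price-level factor over 3 years: (1 + 7.49%)^3 ≈ 1.2419502197.
Purchasing power today: R$601,268 divided by that factor.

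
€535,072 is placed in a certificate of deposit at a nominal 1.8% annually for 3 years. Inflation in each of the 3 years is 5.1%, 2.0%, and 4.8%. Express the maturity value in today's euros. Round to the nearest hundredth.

Nominal value at maturity: €535,072 × (1 + 1.8%)^3 ≈ €564,489.10.
Price-level factor over 3 years: 1.051 × 1.020 × 1.048 = 1.12347696.
Dividing the nominal maturity value by the price-level factor gives the value in today's money.

€502,448.31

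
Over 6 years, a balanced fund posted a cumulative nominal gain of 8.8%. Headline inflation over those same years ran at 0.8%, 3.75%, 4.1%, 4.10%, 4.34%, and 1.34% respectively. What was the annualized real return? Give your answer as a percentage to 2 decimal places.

Cumulative inflation factor: 1.008 × 1.0375 × 1.041 × 1.0410 × 1.0434 × 1.0134 ≈ 1.19834.
Nominal growth factor: 1.08800. Real growth factor = 1.08800 / 1.19834 ≈ 0.90792.
Annualized: 0.90792^(1/6) − 1 ≈ -0.01597.

-1.60%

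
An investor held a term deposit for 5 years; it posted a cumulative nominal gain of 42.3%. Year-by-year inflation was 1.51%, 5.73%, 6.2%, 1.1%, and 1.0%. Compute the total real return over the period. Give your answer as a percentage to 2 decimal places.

22.26%

Cumulative inflation factor: 1.0151 × 1.0573 × 1.062 × 1.011 × 1.010 ≈ 1.16387.
Nominal growth factor: 1.42300. Real growth factor = 1.42300 / 1.16387 ≈ 1.22265.
Total real return ≈ 22.2646%.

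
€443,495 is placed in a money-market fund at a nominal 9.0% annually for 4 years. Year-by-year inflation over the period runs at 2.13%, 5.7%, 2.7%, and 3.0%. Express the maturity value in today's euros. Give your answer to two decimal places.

€548,224.87

Nominal value at maturity: €443,495 × (1 + 9.0%)^4 ≈ €626,029.39.
Price-level factor over 4 years: 1.0213 × 1.057 × 1.027 × 1.030 ≈ 1.1419208101.
Dividing the nominal maturity value by the price-level factor gives the value in today's money.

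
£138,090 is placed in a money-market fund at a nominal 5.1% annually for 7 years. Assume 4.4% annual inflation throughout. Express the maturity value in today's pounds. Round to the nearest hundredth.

Nominal value at maturity: £138,090 × (1 + 5.1%)^7 ≈ £195,605.58.
Price-level factor over 7 years: (1 + 4.4%)^7 ≈ 1.3517721377.
The maturity value deflated by that factor is the answer in today's purchasing power.

£144,703.07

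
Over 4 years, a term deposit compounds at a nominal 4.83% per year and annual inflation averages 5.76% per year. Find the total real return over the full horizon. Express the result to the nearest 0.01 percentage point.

The annual real rate is (1+4.83%)/(1+5.76%) − 1 = -0.8793%.
Compounded over 4 years: (1 + -0.008793)^4 − 1 ≈ -0.03471.

-3.47%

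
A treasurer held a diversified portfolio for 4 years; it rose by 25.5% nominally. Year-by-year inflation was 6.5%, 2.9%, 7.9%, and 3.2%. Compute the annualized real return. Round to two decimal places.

0.70%

Cumulative inflation factor: 1.065 × 1.029 × 1.079 × 1.032 ≈ 1.22030.
Nominal growth factor: 1.25500. Real growth factor = 1.25500 / 1.22030 ≈ 1.02844.
Annualized: 1.02844^(1/4) − 1 ≈ 0.00703.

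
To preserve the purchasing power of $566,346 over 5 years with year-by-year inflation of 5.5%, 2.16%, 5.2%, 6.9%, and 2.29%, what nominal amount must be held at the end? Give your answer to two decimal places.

Cumulative price-level factor: 1.055 × 1.0216 × 1.052 × 1.069 × 1.0229 ≈ 1.2398237960.
Multiplying $566,346 by the price-level factor gives the future nominal sum.

$702,169.25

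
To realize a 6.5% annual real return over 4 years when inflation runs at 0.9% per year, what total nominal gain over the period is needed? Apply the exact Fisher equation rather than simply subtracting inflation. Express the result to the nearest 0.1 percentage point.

33.3%

Required annual nominal rate: (1+6.5%)(1+0.9%) − 1 = 7.4585%.
Cumulative over 4 years: (1 + 0.074585)^4 − 1 ≈ 0.33341.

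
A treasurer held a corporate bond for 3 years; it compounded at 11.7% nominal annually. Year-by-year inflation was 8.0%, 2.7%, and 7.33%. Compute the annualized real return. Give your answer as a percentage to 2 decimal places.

5.39%

Cumulative inflation factor: 1.080 × 1.027 × 1.0733 ≈ 1.19046.
Nominal growth factor: 1.39367. Real growth factor = 1.39367 / 1.19046 ≈ 1.17070.
Annualized: 1.17070^(1/3) − 1 ≈ 0.05394.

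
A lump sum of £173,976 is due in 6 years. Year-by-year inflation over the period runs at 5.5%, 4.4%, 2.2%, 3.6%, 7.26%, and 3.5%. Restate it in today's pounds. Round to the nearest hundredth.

£134,384.01

Price-level factor over 6 years: 1.055 × 1.044 × 1.022 × 1.036 × 1.0726 × 1.035 ≈ 1.2946183306.
Purchasing power today: £173,976 divided by that factor.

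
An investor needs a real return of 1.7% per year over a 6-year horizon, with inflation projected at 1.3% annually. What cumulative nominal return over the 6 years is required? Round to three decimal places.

19.559%

Required annual nominal rate: (1+1.7%)(1+1.3%) − 1 = 3.0221%.
Cumulative over 6 years: (1 + 0.030221)^6 − 1 ≈ 0.19559.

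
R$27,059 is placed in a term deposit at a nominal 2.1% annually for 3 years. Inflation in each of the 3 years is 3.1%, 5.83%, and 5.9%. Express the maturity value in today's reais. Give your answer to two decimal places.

R$24,924.45

Nominal value at maturity: R$27,059 × (1 + 2.1%)^3 ≈ R$28,799.77.
Price-level factor over 3 years: 1.031 × 1.0583 × 1.059 = 1.1554826307.
Dividing the nominal maturity value by the price-level factor gives the value in today's money.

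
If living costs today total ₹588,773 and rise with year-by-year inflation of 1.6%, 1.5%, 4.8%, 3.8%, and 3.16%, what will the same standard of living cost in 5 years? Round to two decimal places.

₹681,361.52

Cumulative price-level factor: 1.016 × 1.015 × 1.048 × 1.038 × 1.0316 ≈ 1.1572567426.
The nominal amount required is ₹588,773 scaled up by that factor.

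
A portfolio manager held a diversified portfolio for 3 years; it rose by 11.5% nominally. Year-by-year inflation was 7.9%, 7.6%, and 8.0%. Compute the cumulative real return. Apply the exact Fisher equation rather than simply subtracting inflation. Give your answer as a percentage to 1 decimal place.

-11.1%

Cumulative inflation factor: 1.079 × 1.076 × 1.080 ≈ 1.25388.
Nominal growth factor: 1.11500. Real growth factor = 1.11500 / 1.25388 ≈ 0.88924.
Total real return ≈ -11.0763%.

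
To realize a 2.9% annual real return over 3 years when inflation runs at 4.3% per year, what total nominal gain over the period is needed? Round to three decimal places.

Required annual nominal rate: (1+2.9%)(1+4.3%) − 1 = 7.3247%.
Cumulative over 3 years: (1 + 0.073247)^3 − 1 ≈ 0.23623.

23.623%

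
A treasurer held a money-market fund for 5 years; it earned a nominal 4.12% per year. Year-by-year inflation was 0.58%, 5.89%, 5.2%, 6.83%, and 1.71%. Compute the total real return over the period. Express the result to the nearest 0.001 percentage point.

0.515%

Cumulative inflation factor: 1.0058 × 1.0589 × 1.052 × 1.0683 × 1.0171 ≈ 1.21742.
Nominal growth factor: 1.22369. Real growth factor = 1.22369 / 1.21742 ≈ 1.00515.
Total real return ≈ 0.5152%.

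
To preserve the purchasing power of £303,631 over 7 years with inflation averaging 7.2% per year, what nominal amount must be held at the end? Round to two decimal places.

£493,980.27

Cumulative price-level factor: (1+7.2%)^7 ≈ 1.6269098835.
Multiplying £303,631 by the price-level factor gives the future nominal sum.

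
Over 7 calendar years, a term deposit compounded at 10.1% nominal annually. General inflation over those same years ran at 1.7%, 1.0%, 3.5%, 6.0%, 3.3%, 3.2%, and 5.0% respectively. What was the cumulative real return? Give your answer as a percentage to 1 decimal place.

Cumulative inflation factor: 1.017 × 1.010 × 1.035 × 1.060 × 1.033 × 1.032 × 1.050 ≈ 1.26141.
Nominal growth factor: 1.96115. Real growth factor = 1.96115 / 1.26141 ≈ 1.55472.
Total real return ≈ 55.4724%.

55.5%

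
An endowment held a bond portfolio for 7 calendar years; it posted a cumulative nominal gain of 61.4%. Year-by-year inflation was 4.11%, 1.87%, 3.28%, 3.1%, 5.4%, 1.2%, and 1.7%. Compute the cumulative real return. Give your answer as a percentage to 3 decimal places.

31.749%

Cumulative inflation factor: 1.0411 × 1.0187 × 1.0328 × 1.031 × 1.054 × 1.012 × 1.017 ≈ 1.22506.
Nominal growth factor: 1.61400. Real growth factor = 1.61400 / 1.22506 ≈ 1.31749.
Total real return ≈ 31.7491%.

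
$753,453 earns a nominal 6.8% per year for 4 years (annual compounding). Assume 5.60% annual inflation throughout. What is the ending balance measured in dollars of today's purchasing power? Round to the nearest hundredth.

Nominal value at maturity: $753,453 × (1 + 6.8%)^4 ≈ $980,259.76.
Price-level factor over 4 years: (1 + 5.60%)^4 ≈ 1.2435282985.
Dividing the nominal maturity value by the price-level factor gives the value in today's money.

$788,289.07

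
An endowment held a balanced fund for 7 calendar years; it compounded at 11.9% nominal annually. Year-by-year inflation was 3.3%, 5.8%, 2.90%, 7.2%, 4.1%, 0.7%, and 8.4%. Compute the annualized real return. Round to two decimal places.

6.98%

Cumulative inflation factor: 1.033 × 1.058 × 1.0290 × 1.072 × 1.041 × 1.007 × 1.084 ≈ 1.36995.
Nominal growth factor: 2.19690. Real growth factor = 2.19690 / 1.36995 ≈ 1.60363.
Annualized: 1.60363^(1/7) − 1 ≈ 0.06980.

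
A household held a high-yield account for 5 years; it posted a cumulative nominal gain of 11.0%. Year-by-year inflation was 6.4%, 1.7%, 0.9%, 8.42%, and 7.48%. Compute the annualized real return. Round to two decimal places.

Cumulative inflation factor: 1.064 × 1.017 × 1.009 × 1.0842 × 1.0748 ≈ 1.27230.
Nominal growth factor: 1.11000. Real growth factor = 1.11000 / 1.27230 ≈ 0.87243.
Annualized: 0.87243^(1/5) − 1 ≈ -0.02692.

-2.69%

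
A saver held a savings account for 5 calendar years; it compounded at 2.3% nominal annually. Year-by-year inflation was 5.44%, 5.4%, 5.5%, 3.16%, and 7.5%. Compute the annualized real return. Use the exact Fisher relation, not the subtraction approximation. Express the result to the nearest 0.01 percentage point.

-2.93%

Cumulative inflation factor: 1.0544 × 1.054 × 1.055 × 1.0316 × 1.075 ≈ 1.30022.
Nominal growth factor: 1.12041. Real growth factor = 1.12041 / 1.30022 ≈ 0.86171.
Annualized: 0.86171^(1/5) − 1 ≈ -0.02933.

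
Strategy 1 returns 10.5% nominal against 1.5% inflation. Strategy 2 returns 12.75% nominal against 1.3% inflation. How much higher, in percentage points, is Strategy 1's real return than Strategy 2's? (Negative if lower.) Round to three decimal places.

Strategy 1 real return: 1.105/1.015 − 1 = 8.8670%.
Strategy 2 real return: 1.1275/1.013 − 1 = 11.3031%.
Difference: 8.8670 − 11.3031 = -2.4361 pp.

-2.436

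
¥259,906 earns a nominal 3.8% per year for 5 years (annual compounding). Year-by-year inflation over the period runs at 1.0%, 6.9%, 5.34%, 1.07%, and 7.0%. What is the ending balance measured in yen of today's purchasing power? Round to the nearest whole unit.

¥254,627

Nominal value at maturity: ¥259,906 × (1 + 3.8%)^5 ≈ ¥313,187.
Price-level factor over 5 years: 1.010 × 1.069 × 1.0534 × 1.0107 × 1.070 ≈ 1.2299810952.
Dividing the nominal maturity value by the price-level factor gives the value in today's money.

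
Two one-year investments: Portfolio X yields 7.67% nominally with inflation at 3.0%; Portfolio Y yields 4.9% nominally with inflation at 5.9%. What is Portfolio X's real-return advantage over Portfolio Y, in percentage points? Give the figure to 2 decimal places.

Portfolio X real return: 1.0767/1.030 − 1 = 4.534%.
Portfolio Y real return: 1.049/1.059 − 1 = -0.944%.
Difference: 4.534 − (-0.944) = 5.478 pp.

5.48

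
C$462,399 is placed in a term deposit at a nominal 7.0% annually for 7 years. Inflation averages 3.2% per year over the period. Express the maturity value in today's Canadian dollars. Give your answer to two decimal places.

C$595,587.33

Nominal value at maturity: C$462,399 × (1 + 7.0%)^7 ≈ C$742,511.75.
Price-level factor over 7 years: (1 + 3.2%)^7 ≈ 1.2466882924.
Dividing the nominal maturity value by the price-level factor gives the value in today's money.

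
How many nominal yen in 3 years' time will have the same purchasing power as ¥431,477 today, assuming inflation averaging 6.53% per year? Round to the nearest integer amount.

Cumulative price-level factor: (1+6.53%)^3 ≈ 1.2089707151.
Multiplying ¥431,477 by the price-level factor gives the future nominal sum.

¥521,643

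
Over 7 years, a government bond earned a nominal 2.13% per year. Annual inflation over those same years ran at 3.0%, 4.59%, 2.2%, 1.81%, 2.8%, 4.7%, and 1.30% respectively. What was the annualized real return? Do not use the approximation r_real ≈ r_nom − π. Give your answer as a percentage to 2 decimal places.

-0.76%

Cumulative inflation factor: 1.030 × 1.0459 × 1.022 × 1.0181 × 1.028 × 1.047 × 1.0130 ≈ 1.22213.
Nominal growth factor: 1.15897. Real growth factor = 1.15897 / 1.22213 ≈ 0.94832.
Annualized: 0.94832^(1/7) − 1 ≈ -0.00755.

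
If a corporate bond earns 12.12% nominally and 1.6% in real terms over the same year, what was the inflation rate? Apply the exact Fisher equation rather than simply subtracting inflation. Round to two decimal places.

10.35%

From (1+r_nom) = (1+r_real)(1+π), we get 1+π = (1 + 12.12%)/(1 + 1.6%) = 1.1212/1.016 ≈ 1.10354.
So π ≈ 10.3543%.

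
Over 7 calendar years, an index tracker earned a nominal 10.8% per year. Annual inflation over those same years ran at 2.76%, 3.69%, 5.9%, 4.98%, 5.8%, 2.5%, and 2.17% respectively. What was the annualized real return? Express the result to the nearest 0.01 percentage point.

Cumulative inflation factor: 1.0276 × 1.0369 × 1.059 × 1.0498 × 1.058 × 1.025 × 1.0217 ≈ 1.31249.
Nominal growth factor: 2.05012. Real growth factor = 2.05012 / 1.31249 ≈ 1.56200.
Annualized: 1.56200^(1/7) − 1 ≈ 0.06578.

6.58%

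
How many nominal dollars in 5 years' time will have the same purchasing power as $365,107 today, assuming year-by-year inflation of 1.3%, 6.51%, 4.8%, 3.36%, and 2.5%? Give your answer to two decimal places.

$437,378.71

Cumulative price-level factor: 1.013 × 1.0651 × 1.048 × 1.0336 × 1.025 ≈ 1.1979466537.
Multiplying $365,107 by the price-level factor gives the future nominal sum.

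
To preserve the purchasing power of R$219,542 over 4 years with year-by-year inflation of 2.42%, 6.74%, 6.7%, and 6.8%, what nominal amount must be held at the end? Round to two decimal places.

Cumulative price-level factor: 1.0242 × 1.0674 × 1.067 × 1.068 ≈ 1.2457980366.
Multiplying R$219,542 by the price-level factor gives the future nominal sum.

R$273,504.99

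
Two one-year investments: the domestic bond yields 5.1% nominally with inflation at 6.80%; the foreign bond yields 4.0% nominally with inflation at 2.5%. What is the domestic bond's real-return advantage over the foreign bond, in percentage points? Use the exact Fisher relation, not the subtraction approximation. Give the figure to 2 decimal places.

-3.06

The domestic bond real return: 1.051/1.0680 − 1 = -1.592%.
The foreign bond real return: 1.040/1.025 − 1 = 1.463%.
Difference: -1.592 − 1.463 = -3.055 pp.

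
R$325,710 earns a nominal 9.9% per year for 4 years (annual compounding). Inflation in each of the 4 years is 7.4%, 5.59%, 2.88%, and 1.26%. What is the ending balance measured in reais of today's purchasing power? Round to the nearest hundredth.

Nominal value at maturity: R$325,710 × (1 + 9.9%)^4 ≈ R$475,140.29.
Price-level factor over 4 years: 1.074 × 1.0559 × 1.0288 × 1.0126 ≈ 1.1813972344.
Dividing the nominal maturity value by the price-level factor gives the value in today's money.

R$402,185.04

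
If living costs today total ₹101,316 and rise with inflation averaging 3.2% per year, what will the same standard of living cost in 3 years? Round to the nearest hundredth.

₹111,356.90

Cumulative price-level factor: (1+3.2%)^3 = 1.099104768.
The nominal amount required is ₹101,316 scaled up by that factor.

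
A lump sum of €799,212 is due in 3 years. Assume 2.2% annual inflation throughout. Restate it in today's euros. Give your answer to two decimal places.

Price-level factor over 3 years: (1 + 2.2%)^3 = 1.067462648.
Purchasing power today: €799,212 divided by that factor.

€748,702.54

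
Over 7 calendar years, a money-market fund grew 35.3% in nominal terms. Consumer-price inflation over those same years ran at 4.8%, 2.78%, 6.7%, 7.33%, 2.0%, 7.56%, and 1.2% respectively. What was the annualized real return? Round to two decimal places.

-0.17%

Cumulative inflation factor: 1.048 × 1.0278 × 1.067 × 1.0733 × 1.020 × 1.0756 × 1.012 ≈ 1.36958.
Nominal growth factor: 1.35300. Real growth factor = 1.35300 / 1.36958 ≈ 0.98790.
Annualized: 0.98790^(1/7) − 1 ≈ -0.00174.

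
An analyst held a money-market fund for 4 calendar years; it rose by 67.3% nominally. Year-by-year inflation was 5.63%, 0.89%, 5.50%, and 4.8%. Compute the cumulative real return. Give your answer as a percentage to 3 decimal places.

41.986%

Cumulative inflation factor: 1.0563 × 1.0089 × 1.0550 × 1.048 ≈ 1.17828.
Nominal growth factor: 1.67300. Real growth factor = 1.67300 / 1.17828 ≈ 1.41986.
Total real return ≈ 41.9864%.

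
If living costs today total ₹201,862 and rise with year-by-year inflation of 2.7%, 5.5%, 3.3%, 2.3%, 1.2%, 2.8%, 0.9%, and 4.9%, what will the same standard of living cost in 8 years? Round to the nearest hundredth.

₹254,503.47

Cumulative price-level factor: 1.027 × 1.055 × 1.033 × 1.023 × 1.012 × 1.028 × 1.009 × 1.049 ≈ 1.2607795040.
The nominal amount required is ₹201,862 scaled up by that factor.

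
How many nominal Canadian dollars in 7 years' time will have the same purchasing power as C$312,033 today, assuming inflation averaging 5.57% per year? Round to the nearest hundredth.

Cumulative price-level factor: (1+5.57%)^7 ≈ 1.4614489544.
Multiplying C$312,033 by the price-level factor gives the future nominal sum.

C$456,020.30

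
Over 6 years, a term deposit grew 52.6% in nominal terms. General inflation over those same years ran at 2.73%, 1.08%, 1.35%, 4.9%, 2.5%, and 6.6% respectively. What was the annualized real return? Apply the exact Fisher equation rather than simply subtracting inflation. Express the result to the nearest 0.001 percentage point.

Cumulative inflation factor: 1.0273 × 1.0108 × 1.0135 × 1.049 × 1.025 × 1.066 ≈ 1.20627.
Nominal growth factor: 1.52600. Real growth factor = 1.52600 / 1.20627 ≈ 1.26506.
Annualized: 1.26506^(1/6) − 1 ≈ 0.03996.

3.996%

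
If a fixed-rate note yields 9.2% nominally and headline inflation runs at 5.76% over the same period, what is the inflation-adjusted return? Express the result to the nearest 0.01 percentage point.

3.25%

Real return via the Fisher equation: (1 + 9.2%)/(1 + 5.76%) − 1 = 1.092/1.0576 − 1 ≈ 0.03253.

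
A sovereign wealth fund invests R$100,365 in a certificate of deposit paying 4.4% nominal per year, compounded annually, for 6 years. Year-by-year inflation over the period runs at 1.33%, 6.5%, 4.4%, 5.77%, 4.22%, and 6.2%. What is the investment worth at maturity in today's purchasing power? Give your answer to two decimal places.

R$98,527.86

Nominal value at maturity: R$100,365 × (1 + 4.4%)^6 ≈ R$129,952.69.
Price-level factor over 6 years: 1.0133 × 1.065 × 1.044 × 1.0577 × 1.0422 × 1.062 ≈ 1.3189436430.
The maturity value deflated by that factor is the answer in today's purchasing power.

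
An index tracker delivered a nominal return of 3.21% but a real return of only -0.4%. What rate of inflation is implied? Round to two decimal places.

From (1+r_nom) = (1+r_real)(1+π), we get 1+π = (1 + 3.21%)/(1 − 0.4%) = 1.0321/0.996 ≈ 1.03624.
So π ≈ 3.6245%.

3.62%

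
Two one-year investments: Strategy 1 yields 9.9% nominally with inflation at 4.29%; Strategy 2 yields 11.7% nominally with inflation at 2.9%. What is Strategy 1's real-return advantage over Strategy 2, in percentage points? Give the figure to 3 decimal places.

-3.173

Strategy 1 real return: 1.099/1.0429 − 1 = 5.3792%.
Strategy 2 real return: 1.117/1.029 − 1 = 8.5520%.
Difference: 5.3792 − 8.5520 = -3.1728 pp.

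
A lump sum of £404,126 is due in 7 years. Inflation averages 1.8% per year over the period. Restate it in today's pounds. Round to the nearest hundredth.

Price-level factor over 7 years: (1 + 1.8%)^7 ≈ 1.1330118341.
Purchasing power today: £404,126 divided by that factor.

£356,682.95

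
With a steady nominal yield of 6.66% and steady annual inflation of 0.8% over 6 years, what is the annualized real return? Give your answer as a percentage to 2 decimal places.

5.81%

With constant rates the annual real return is the same each year: (1+6.66%)/(1+0.8%) − 1 = 0.05813.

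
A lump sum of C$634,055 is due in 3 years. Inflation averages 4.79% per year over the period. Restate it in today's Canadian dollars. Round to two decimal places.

Price-level factor over 3 years: (1 + 4.79%)^3 ≈ 1.1506931322.
Purchasing power today: C$634,055 divided by that factor.

C$551,020.06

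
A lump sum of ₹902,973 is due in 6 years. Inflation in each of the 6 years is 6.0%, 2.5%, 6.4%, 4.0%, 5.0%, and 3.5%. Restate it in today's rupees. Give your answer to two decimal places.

₹691,099.24

Price-level factor over 6 years: 1.060 × 1.025 × 1.064 × 1.040 × 1.050 × 1.035 ≈ 1.3065750079.
Purchasing power today: ₹902,973 divided by that factor.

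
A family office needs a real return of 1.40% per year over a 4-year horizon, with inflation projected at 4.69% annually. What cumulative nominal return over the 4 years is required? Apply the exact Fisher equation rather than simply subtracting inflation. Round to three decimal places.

26.991%

Required annual nominal rate: (1+1.40%)(1+4.69%) − 1 = 6.15566%.
Cumulative over 4 years: (1 + 0.0615566)^4 − 1 ≈ 0.26991.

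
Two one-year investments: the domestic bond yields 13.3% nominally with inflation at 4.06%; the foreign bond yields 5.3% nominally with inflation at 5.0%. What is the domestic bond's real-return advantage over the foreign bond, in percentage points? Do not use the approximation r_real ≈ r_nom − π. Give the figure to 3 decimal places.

The domestic bond real return: 1.133/1.0406 − 1 = 8.8795%.
The foreign bond real return: 1.053/1.050 − 1 = 0.2857%.
Difference: 8.8795 − 0.2857 = 8.5938 pp.

8.594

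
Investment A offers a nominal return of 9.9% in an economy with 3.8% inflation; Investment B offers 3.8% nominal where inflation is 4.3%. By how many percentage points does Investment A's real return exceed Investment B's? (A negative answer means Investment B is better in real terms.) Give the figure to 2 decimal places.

Investment A real return: 1.099/1.038 − 1 = 5.877%.
Investment B real return: 1.038/1.043 − 1 = -0.479%.
Difference: 5.877 − (-0.479) = 6.356 pp.

6.36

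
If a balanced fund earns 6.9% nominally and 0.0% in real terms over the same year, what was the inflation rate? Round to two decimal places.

6.90%

From (1+r_nom) = (1+r_real)(1+π), we get 1+π = (1 + 6.9%)/(1 + 0.0%) = 1.069/1.000 ≈ 1.06900.
So π ≈ 6.9000%.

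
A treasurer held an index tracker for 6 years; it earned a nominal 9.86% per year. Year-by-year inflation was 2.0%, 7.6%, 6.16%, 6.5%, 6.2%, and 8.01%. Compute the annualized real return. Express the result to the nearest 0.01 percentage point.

3.58%

Cumulative inflation factor: 1.020 × 1.076 × 1.0616 × 1.065 × 1.062 × 1.0801 ≈ 1.42335.
Nominal growth factor: 1.75808. Real growth factor = 1.75808 / 1.42335 ≈ 1.23517.
Annualized: 1.23517^(1/6) − 1 ≈ 0.03583.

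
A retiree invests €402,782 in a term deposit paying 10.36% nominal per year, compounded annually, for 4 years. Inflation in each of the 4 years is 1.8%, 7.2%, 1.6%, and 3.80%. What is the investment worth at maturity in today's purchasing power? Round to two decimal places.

€519,138.45

Nominal value at maturity: €402,782 × (1 + 10.36%)^4 ≈ €597,470.99.
Price-level factor over 4 years: 1.018 × 1.072 × 1.016 × 1.0380 ≈ 1.1508894920.
The maturity value deflated by that factor is the answer in today's purchasing power.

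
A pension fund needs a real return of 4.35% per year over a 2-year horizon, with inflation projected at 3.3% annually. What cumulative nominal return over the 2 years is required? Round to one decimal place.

16.2%

Required annual nominal rate: (1+4.35%)(1+3.3%) − 1 = 7.79355%.
Cumulative over 2 years: (1 + 0.0779355)^2 − 1 ≈ 0.16194.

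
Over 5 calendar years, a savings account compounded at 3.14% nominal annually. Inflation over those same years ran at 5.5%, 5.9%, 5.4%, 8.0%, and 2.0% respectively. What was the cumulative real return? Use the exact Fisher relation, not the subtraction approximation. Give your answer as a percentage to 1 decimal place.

-10.0%

Cumulative inflation factor: 1.055 × 1.059 × 1.054 × 1.080 × 1.020 ≈ 1.29722.
Nominal growth factor: 1.16717. Real growth factor = 1.16717 / 1.29722 ≈ 0.89975.
Total real return ≈ -10.0248%.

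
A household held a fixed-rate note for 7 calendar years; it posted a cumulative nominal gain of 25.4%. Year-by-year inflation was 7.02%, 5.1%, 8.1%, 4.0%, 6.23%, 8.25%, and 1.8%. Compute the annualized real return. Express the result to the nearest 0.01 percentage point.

Cumulative inflation factor: 1.0702 × 1.051 × 1.081 × 1.040 × 1.0623 × 1.0825 × 1.018 ≈ 1.48030.
Nominal growth factor: 1.25400. Real growth factor = 1.25400 / 1.48030 ≈ 0.84713.
Annualized: 0.84713^(1/7) − 1 ≈ -0.02342.

-2.34%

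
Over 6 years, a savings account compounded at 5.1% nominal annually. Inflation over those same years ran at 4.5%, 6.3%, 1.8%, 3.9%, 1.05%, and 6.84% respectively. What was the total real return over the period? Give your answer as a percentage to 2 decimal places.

6.25%

Cumulative inflation factor: 1.045 × 1.063 × 1.018 × 1.039 × 1.0105 × 1.0684 ≈ 1.26848.
Nominal growth factor: 1.34777. Real growth factor = 1.34777 / 1.26848 ≈ 1.06251.
Total real return ≈ 6.2510%.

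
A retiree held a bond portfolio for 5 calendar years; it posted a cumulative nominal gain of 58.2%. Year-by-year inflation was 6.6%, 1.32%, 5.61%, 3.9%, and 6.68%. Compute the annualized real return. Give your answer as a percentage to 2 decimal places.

4.59%

Cumulative inflation factor: 1.066 × 1.0132 × 1.0561 × 1.039 × 1.0668 ≈ 1.26432.
Nominal growth factor: 1.58200. Real growth factor = 1.58200 / 1.26432 ≈ 1.25127.
Annualized: 1.25127^(1/5) − 1 ≈ 0.04585.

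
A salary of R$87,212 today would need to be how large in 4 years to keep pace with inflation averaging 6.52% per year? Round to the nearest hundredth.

R$112,279.61

Cumulative price-level factor: (1+6.52%)^4 ≈ 1.2874329826.
Multiplying R$87,212 by the price-level factor gives the future nominal sum.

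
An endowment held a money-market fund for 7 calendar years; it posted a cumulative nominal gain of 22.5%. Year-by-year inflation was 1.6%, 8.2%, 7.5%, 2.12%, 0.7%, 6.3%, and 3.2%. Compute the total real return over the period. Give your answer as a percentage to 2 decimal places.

Cumulative inflation factor: 1.016 × 1.082 × 1.075 × 1.0212 × 1.007 × 1.063 × 1.032 ≈ 1.33316.
Nominal growth factor: 1.22500. Real growth factor = 1.22500 / 1.33316 ≈ 0.91887.
Total real return ≈ -8.1131%.

-8.11%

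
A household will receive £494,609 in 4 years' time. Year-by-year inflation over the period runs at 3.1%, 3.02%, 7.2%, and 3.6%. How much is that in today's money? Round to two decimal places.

Price-level factor over 4 years: 1.031 × 1.0302 × 1.072 × 1.036 ≈ 1.1795999666.
Purchasing power today: £494,609 divided by that factor.

£419,302.32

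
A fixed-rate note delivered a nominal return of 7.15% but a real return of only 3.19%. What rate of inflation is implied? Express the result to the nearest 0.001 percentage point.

From (1+r_nom) = (1+r_real)(1+π), we get 1+π = (1 + 7.15%)/(1 + 3.19%) = 1.0715/1.0319 ≈ 1.03838.
So π ≈ 3.8376%.

3.838%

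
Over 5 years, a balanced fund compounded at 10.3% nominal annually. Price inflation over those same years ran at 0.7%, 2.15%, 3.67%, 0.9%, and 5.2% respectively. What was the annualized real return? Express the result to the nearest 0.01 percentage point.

Cumulative inflation factor: 1.007 × 1.0215 × 1.0367 × 1.009 × 1.052 ≈ 1.13195.
Nominal growth factor: 1.63259. Real growth factor = 1.63259 / 1.13195 ≈ 1.44228.
Annualized: 1.44228^(1/5) − 1 ≈ 0.07599.

7.60%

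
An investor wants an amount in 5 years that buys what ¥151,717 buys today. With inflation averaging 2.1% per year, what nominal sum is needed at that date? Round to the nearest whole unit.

Cumulative price-level factor: (1+2.1%)^5 ≈ 1.1095035865.
Multiplying ¥151,717 by the price-level factor gives the future nominal sum.

¥168,331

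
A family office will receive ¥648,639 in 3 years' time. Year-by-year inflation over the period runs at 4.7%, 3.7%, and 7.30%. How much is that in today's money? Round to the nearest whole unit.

Price-level factor over 3 years: 1.047 × 1.037 × 1.0730 = 1.164997947.
Purchasing power today: ¥648,639 divided by that factor.

¥556,773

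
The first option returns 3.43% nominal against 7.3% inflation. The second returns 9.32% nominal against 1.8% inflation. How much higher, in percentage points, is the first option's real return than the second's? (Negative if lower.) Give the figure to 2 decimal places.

-10.99

The first option real return: 1.0343/1.073 − 1 = -3.607%.
The second real return: 1.0932/1.018 − 1 = 7.387%.
Difference: -3.607 − 7.387 = -10.994 pp.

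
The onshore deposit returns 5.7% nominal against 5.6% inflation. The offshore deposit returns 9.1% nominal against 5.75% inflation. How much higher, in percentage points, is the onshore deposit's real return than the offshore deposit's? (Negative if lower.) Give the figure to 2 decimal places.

-3.07

The onshore deposit real return: 1.057/1.056 − 1 = 0.095%.
The offshore deposit real return: 1.091/1.0575 − 1 = 3.168%.
Difference: 0.095 − 3.168 = -3.073 pp.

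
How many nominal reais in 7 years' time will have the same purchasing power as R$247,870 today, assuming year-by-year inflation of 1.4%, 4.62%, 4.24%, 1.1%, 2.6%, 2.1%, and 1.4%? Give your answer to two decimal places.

R$294,356.24

Cumulative price-level factor: 1.014 × 1.0462 × 1.0424 × 1.011 × 1.026 × 1.021 × 1.014 ≈ 1.1875428436.
The nominal amount required is R$247,870 scaled up by that factor.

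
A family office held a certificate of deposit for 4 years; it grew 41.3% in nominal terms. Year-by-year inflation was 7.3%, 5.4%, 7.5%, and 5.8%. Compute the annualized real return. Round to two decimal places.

Cumulative inflation factor: 1.073 × 1.054 × 1.075 × 1.058 ≈ 1.28628.
Nominal growth factor: 1.41300. Real growth factor = 1.41300 / 1.28628 ≈ 1.09852.
Annualized: 1.09852^(1/4) − 1 ≈ 0.02377.

2.38%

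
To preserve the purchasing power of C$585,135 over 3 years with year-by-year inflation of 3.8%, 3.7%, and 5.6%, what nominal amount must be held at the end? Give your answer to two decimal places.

C$665,114.02

Cumulative price-level factor: 1.038 × 1.037 × 1.056 = 1.136684736.
Multiplying C$585,135 by the price-level factor gives the future nominal sum.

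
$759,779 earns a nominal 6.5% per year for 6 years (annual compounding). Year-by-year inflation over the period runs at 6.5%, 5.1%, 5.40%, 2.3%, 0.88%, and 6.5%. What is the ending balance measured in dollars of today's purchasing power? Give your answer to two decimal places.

$854,991.27

Nominal value at maturity: $759,779 × (1 + 6.5%)^6 ≈ $1,108,625.67.
Price-level factor over 6 years: 1.065 × 1.051 × 1.0540 × 1.023 × 1.0088 × 1.065 ≈ 1.2966514491.
Dividing the nominal maturity value by the price-level factor gives the value in today's money.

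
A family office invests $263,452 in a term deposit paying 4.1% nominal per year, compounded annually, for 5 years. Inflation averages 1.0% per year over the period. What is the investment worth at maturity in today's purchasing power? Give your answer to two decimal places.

$306,441.99

Nominal value at maturity: $263,452 × (1 + 4.1%)^5 ≈ $322,073.61.
Price-level factor over 5 years: (1 + 1.0%)^5 = 1.0510100501.
The maturity value deflated by that factor is the answer in today's purchasing power.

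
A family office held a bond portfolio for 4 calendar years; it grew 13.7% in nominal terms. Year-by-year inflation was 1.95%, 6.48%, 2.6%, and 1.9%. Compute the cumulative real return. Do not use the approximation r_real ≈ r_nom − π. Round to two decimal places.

0.18%

Cumulative inflation factor: 1.0195 × 1.0648 × 1.026 × 1.019 ≈ 1.13495.
Nominal growth factor: 1.13700. Real growth factor = 1.13700 / 1.13495 ≈ 1.00181.
Total real return ≈ 0.1806%.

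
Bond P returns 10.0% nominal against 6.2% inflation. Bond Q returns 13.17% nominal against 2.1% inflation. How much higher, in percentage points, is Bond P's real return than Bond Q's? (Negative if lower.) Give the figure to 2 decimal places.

Bond P real return: 1.100/1.062 − 1 = 3.578%.
Bond Q real return: 1.1317/1.021 − 1 = 10.842%.
Difference: 3.578 − 10.842 = -7.264 pp.

-7.26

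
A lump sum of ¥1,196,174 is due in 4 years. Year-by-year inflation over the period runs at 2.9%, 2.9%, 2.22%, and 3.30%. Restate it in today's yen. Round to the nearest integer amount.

¥1,069,861

Price-level factor over 4 years: 1.029 × 1.029 × 1.0222 × 1.0330 ≈ 1.1180647301.
Purchasing power today: ¥1,196,174 divided by that factor.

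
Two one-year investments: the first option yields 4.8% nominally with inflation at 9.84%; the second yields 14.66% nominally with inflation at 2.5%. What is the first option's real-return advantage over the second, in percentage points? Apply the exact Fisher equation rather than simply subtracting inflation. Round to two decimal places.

The first option real return: 1.048/1.0984 − 1 = -4.588%.
The second real return: 1.1466/1.025 − 1 = 11.863%.
Difference: -4.588 − 11.863 = -16.451 pp.

-16.45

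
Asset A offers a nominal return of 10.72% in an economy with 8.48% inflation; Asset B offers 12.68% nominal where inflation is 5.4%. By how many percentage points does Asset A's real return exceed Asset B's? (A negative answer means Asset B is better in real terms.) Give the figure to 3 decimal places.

Asset A real return: 1.1072/1.0848 − 1 = 2.0649%.
Asset B real return: 1.1268/1.054 − 1 = 6.9070%.
Difference: 2.0649 − 6.9070 = -4.8421 pp.

-4.842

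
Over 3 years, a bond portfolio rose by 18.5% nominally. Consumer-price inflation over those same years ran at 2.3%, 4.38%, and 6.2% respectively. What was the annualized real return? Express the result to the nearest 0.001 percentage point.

1.477%

Cumulative inflation factor: 1.023 × 1.0438 × 1.062 ≈ 1.13401.
Nominal growth factor: 1.18500. Real growth factor = 1.18500 / 1.13401 ≈ 1.04496.
Annualized: 1.04496^(1/3) − 1 ≈ 0.01477.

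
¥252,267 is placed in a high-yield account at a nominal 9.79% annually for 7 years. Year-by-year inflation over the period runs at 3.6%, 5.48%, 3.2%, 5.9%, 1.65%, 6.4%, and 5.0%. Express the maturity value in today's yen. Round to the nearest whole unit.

Nominal value at maturity: ¥252,267 × (1 + 9.79%)^7 ≈ ¥485,065.
Price-level factor over 7 years: 1.036 × 1.0548 × 1.032 × 1.059 × 1.0165 × 1.064 × 1.050 ≈ 1.3562627812.
The maturity value deflated by that factor is the answer in today's purchasing power.

¥357,648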